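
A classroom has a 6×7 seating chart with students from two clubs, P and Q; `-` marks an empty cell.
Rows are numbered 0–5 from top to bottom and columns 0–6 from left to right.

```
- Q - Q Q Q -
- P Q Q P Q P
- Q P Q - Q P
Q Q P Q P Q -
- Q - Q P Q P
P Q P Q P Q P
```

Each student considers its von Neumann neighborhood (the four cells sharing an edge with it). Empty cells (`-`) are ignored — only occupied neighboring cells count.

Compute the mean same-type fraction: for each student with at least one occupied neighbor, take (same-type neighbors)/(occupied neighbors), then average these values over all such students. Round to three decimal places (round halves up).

0.477

(0,1)Q 0/1
(0,3)Q 2/2
(0,4)Q 2/3
(0,5)Q 2/2
(1,1)P 0/3
(1,2)Q 1/3
(1,3)Q 3/4
(1,4)P 0/3
(1,5)Q 2/4
(1,6)P 1/2
(2,1)Q 1/3
(2,2)P 1/4
(2,3)Q 2/3
(2,5)Q 2/3
(2,6)P 1/2
(3,0)Q 1/1
(3,1)Q 3/4
(3,2)P 1/3
(3,3)Q 2/4
(3,4)P 1/3
(3,5)Q 2/3
(4,1)Q 2/2
(4,3)Q 2/3
(4,4)P 2/4
(4,5)Q 2/4
(4,6)P 1/2
(5,0)P 0/1
(5,1)Q 1/3
(5,2)P 0/2
(5,3)Q 1/3
(5,4)P 1/3
(5,5)Q 1/3
(5,6)P 1/2
Sum over 33 students: 0/1 + 2/2 + 2/3 + 2/2 + 0/3 + 1/3 + 3/4 + 0/3 + 2/4 + 1/2 + 1/3 + 1/4 + 2/3 + 2/3 + 1/2 + 1/1 + 3/4 + 1/3 + 2/4 + 1/3 + 2/3 + 2/2 + 2/3 + 2/4 + 2/4 + 1/2 + 0/1 + 1/3 + 0/2 + 1/3 + 1/3 + 1/3 + 1/2 = 63/4; mean = 63/4 ÷ 33 = 21/44 = 0.477272… → 0.477.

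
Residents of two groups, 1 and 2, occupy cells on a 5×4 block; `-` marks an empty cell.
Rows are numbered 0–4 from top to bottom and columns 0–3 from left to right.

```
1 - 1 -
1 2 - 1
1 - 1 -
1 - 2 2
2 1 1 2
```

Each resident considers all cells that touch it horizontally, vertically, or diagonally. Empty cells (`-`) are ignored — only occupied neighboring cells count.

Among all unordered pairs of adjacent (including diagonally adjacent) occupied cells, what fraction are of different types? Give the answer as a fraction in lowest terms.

13/23

Scan each occupied cell's neighbors to the right and below (and the two forward diagonals) so each pair is counted once.
From row 0: 2 unlike of 4 pairs (running 2/4).
From row 1: 3 unlike of 5 pairs (running 5/9).
From row 2: 2 unlike of 3 pairs (running 7/12).
From row 3: 4 unlike of 8 pairs (running 11/20).
From row 4: 2 unlike of 3 pairs (running 13/23).
Total adjacent occupied pairs: 23; unlike-type pairs: 13.
13/23 is already in lowest terms.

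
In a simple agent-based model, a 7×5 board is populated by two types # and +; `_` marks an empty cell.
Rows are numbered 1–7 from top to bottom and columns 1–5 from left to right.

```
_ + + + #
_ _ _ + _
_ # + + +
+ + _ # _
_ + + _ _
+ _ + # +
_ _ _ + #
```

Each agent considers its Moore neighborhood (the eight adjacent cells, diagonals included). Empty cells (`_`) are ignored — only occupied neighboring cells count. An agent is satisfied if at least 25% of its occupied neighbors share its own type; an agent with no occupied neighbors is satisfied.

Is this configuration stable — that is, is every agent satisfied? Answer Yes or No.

Row 1: (1,2)+ 1/1 ok · (1,3)+ 3/3 ok · (1,4)+ 2/3 ok · (1,5)# 0/2 unhappy
Row 2: (2,4)+ 5/6 ok
Row 3: (3,2)# 0/3 unhappy · (3,3)+ 3/5 ok · (3,4)+ 3/4 ok · (3,5)+ 2/3 ok
Row 4: (4,1)+ 2/3 ok · (4,2)+ 4/5 ok · (4,4)# 0/4 unhappy
Row 5: (5,2)+ 5/5 ok · (5,3)+ 3/5 ok
Row 6: (6,1)+ 1/1 ok · (6,3)+ 3/4 ok · (6,4)# 1/5 unhappy · (6,5)+ 1/3 ok
Row 7: (7,4)+ 2/4 ok · (7,5)# 1/3 ok
For instance (1,5) has only 0/2 same-type neighbors, below 1/4.

No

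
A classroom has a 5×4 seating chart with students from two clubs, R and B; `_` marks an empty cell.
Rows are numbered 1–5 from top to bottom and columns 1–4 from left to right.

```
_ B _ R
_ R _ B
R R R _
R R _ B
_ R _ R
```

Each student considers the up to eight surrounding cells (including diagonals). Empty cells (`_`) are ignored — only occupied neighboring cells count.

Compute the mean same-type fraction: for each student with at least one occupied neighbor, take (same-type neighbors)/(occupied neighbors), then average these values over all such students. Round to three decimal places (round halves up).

0.529

Row 1: (1,2)B 0/1 · (1,4)R 0/1
Row 2: (2,2)R 3/4 · (2,4)B 0/2
Row 3: (3,1)R 4/4 · (3,2)R 5/5 · (3,3)R 3/5
Row 4: (4,1)R 4/4 · (4,2)R 5/5 · (4,4)B 0/2
Row 5: (5,2)R 2/2 · (5,4)R 0/1
Sum over 12 students: 0/1 + 0/1 + 3/4 + 0/2 + 4/4 + 5/5 + 3/5 + 4/4 + 5/5 + 0/2 + 2/2 + 0/1 = 127/20; mean = 127/20 ÷ 12 = 127/240 = 0.529166… → 0.529.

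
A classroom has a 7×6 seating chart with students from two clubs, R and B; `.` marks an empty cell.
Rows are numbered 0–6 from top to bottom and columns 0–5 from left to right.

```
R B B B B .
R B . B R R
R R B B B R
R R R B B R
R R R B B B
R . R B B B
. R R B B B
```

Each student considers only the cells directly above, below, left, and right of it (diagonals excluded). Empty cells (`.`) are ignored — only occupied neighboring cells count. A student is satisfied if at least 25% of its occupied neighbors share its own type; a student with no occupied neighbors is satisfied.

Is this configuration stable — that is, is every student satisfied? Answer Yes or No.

Yes

(0,0)R 1/2 ✓
(0,1)B 2/3 ✓
(0,2)B 2/2 ✓
(0,3)B 3/3 ✓
(0,4)B 1/2 ✓
(1,0)R 2/3 ✓
(1,1)B 1/3 ✓
(1,3)B 2/3 ✓
(1,4)R 1/4 ✓
(1,5)R 2/2 ✓
(2,0)R 3/3 ✓
(2,1)R 2/4 ✓
(2,2)B 1/3 ✓
(2,3)B 4/4 ✓
(2,4)B 2/4 ✓
(2,5)R 2/3 ✓
(3,0)R 3/3 ✓
(3,1)R 4/4 ✓
(3,2)R 2/4 ✓
(3,3)B 3/4 ✓
(3,4)B 3/4 ✓
(3,5)R 1/3 ✓
(4,0)R 3/3 ✓
(4,1)R 3/3 ✓
(4,2)R 3/4 ✓
(4,3)B 3/4 ✓
(4,4)B 4/4 ✓
(4,5)B 2/3 ✓
(5,0)R 1/1 ✓
(5,2)R 2/3 ✓
(5,3)B 3/4 ✓
(5,4)B 4/4 ✓
(5,5)B 3/3 ✓
(6,1)R 1/1 ✓
(6,2)R 2/3 ✓
(6,3)B 2/3 ✓
(6,4)B 3/3 ✓
(6,5)B 2/2 ✓
All meet the threshold, so the configuration is stable.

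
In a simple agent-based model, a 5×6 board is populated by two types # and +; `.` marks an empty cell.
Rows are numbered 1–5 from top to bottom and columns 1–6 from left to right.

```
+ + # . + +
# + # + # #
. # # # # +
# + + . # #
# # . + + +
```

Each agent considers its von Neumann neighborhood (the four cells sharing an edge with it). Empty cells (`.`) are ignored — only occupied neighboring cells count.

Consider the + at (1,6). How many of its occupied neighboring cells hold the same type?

Occupied neighbors of (1,6): (2,6)=#, (1,5)=+.
Same type (+): 1 of 2.

1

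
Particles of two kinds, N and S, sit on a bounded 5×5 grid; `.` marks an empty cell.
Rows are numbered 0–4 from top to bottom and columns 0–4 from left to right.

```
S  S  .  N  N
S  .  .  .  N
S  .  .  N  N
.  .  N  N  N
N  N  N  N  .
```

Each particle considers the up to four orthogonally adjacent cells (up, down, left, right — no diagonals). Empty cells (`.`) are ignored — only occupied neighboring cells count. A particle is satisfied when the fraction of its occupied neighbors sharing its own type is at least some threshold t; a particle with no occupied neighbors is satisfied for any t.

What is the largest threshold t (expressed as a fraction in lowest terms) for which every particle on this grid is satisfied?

1/1

(0,0)S 2/2
(0,1)S 1/1
(0,3)N 1/1
(0,4)N 2/2
(1,0)S 2/2
(1,4)N 2/2
(2,0)S 1/1
(2,3)N 2/2
(2,4)N 3/3
(3,2)N 2/2
(3,3)N 4/4
(3,4)N 2/2
(4,0)N 1/1
(4,1)N 2/2
(4,2)N 3/3
(4,3)N 2/2
The smallest same-type fraction is 2/2 at (0,0), which reduces to 1/1. Any threshold above that leaves this particle unsatisfied.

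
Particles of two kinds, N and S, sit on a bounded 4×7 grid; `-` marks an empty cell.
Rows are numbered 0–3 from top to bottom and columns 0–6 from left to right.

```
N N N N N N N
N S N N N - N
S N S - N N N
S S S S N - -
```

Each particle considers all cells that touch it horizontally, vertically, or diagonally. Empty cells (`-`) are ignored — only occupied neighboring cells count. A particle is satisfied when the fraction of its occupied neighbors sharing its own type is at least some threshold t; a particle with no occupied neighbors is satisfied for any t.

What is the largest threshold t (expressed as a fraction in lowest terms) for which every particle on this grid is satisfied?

Row 0: (0,0)N 2/3 · (0,1)N 4/5 · (0,2)N 4/5 · (0,3)N 5/5 · (0,4)N 4/4 · (0,5)N 4/4 · (0,6)N 2/2
Row 1: (1,0)N 3/5 · (1,1)S 2/8 · (1,2)N 5/7 · (1,3)N 6/7 · (1,4)N 6/6 · (1,6)N 4/4
Row 2: (2,0)S 3/5 · (2,1)N 2/8 · (2,2)S 4/7 · (2,4)N 4/5 · (2,5)N 5/5 · (2,6)N 2/2
Row 3: (3,0)S 2/3 · (3,1)S 4/5 · (3,2)S 3/4 · (3,3)S 2/4 · (3,4)N 2/3
The smallest same-type fraction is 2/8 at (1,1), which reduces to 1/4. Any threshold above that leaves this particle unsatisfied.

1/4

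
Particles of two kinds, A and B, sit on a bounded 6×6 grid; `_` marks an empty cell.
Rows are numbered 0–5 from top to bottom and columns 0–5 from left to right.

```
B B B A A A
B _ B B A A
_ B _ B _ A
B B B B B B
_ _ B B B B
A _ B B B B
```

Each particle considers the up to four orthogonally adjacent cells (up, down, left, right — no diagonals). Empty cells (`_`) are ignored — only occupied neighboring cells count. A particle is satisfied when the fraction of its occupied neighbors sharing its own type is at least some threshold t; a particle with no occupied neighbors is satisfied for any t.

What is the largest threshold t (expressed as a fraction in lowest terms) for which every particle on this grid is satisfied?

1/3

Row 0: (0,0)B 2/2 · (0,1)B 2/2 · (0,2)B 2/3 · (0,3)A 1/3 · (0,4)A 3/3 · (0,5)A 2/2
Row 1: (1,0)B 1/1 · (1,2)B 2/2 · (1,3)B 2/4 · (1,4)A 2/3 · (1,5)A 3/3
Row 2: (2,1)B 1/1 · (2,3)B 2/2 · (2,5)A 1/2
Row 3: (3,0)B 1/1 · (3,1)B 3/3 · (3,2)B 3/3 · (3,3)B 4/4 · (3,4)B 3/3 · (3,5)B 2/3
Row 4: (4,2)B 3/3 · (4,3)B 4/4 · (4,4)B 4/4 · (4,5)B 3/3
Row 5: (5,0)A — no occupied neighbors · (5,2)B 2/2 · (5,3)B 3/3 · (5,4)B 3/3 · (5,5)B 2/2
The smallest same-type fraction is 1/3 at (0,3), which reduces to 1/3. Any threshold above that leaves this particle unsatisfied.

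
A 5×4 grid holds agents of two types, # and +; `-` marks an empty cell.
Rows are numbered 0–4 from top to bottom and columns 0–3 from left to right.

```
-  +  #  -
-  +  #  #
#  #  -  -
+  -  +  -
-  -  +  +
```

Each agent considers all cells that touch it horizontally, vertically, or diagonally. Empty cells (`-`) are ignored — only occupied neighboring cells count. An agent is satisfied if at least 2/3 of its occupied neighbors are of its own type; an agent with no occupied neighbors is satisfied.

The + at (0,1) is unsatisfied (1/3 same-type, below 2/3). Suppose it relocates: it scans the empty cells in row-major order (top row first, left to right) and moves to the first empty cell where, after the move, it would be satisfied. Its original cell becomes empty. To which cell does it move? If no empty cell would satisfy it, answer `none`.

(0,0)

Vacating (0,1). Empty cells in order:
  (0,0): 1/1 same-type → satisfied — stop here.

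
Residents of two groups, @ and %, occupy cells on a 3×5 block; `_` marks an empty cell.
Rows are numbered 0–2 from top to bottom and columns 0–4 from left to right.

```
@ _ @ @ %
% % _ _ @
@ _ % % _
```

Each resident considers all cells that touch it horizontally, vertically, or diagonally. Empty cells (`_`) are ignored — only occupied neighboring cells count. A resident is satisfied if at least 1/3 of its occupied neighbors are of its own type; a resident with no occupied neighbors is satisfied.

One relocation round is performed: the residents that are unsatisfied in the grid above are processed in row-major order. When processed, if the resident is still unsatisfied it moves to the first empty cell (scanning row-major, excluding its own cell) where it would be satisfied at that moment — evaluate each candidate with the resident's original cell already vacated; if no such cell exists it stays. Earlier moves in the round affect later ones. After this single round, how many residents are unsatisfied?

1

Initially unsatisfied (in order): (0,0), (0,4), (2,0).
  (0,0) → (0,1).
  (0,4) → (0,0).
  (2,0) → (0,4).
Resulting grid:
% @ @ @ @
% % _ _ @
_ _ % % _
Unsatisfied now: (0,1).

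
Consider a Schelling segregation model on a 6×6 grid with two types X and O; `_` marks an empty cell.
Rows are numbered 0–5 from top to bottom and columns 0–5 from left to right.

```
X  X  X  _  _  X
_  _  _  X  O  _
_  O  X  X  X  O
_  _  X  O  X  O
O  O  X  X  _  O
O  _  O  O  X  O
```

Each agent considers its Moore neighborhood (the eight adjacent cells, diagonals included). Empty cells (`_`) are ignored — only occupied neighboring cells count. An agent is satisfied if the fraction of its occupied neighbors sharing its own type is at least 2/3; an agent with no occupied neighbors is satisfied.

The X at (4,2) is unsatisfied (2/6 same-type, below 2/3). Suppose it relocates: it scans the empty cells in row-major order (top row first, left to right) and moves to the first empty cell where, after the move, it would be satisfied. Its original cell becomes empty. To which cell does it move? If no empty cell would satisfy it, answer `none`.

(0,3)

Vacating (4,2). Empty cells in order:
  (0,3): 2/3 same-type → satisfied — stop here.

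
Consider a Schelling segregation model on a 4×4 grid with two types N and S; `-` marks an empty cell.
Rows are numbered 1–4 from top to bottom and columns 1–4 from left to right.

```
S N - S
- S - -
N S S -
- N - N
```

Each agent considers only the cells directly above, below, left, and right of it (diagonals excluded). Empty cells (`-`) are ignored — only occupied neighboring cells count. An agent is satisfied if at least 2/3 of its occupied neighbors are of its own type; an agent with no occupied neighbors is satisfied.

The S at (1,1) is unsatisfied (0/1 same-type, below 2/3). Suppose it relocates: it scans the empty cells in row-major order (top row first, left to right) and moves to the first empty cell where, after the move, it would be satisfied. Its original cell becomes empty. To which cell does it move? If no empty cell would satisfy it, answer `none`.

(2,3)

Vacating (1,1). Empty cells in order:
  (1,3): 1/2 same-type → still unsatisfied.
  (2,1): 1/2 same-type → still unsatisfied.
  (2,3): 2/2 same-type → satisfied — stop here.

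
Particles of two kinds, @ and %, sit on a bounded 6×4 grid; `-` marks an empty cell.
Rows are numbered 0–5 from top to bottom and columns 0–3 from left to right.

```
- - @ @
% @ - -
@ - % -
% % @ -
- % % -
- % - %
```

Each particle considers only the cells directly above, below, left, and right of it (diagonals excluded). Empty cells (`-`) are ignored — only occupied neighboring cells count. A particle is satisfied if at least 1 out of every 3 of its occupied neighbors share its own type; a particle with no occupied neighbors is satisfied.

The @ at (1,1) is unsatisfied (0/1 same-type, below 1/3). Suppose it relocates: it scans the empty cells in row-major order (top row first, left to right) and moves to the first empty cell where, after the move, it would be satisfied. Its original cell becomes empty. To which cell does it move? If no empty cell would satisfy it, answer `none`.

(0,1)

Vacating (1,1). Empty cells in order:
  (0,0): 0/1 same-type → still unsatisfied.
  (0,1): 1/1 same-type → satisfied — stop here.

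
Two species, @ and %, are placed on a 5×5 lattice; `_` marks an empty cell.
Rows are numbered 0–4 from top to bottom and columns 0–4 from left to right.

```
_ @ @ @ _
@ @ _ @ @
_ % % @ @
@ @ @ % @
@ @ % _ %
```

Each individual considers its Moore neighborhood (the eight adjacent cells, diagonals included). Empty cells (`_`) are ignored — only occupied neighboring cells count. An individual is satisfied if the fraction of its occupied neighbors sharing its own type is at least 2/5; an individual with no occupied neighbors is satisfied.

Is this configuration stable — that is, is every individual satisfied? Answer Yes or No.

No

(0,1)@ 3/3 satisfied
(0,2)@ 4/4 satisfied
(0,3)@ 3/3 satisfied
(1,0)@ 2/3 satisfied
(1,1)@ 3/5 satisfied
(1,3)@ 5/6 satisfied
(1,4)@ 4/4 satisfied
(2,1)% 1/6 not
(2,2)% 2/7 not
(2,3)@ 5/7 satisfied
(2,4)@ 4/5 satisfied
(3,0)@ 3/4 satisfied
(3,1)@ 4/7 satisfied
(3,2)@ 3/7 satisfied
(3,3)% 3/7 satisfied
(3,4)@ 2/4 satisfied
(4,0)@ 3/3 satisfied
(4,1)@ 4/5 satisfied
(4,2)% 1/4 not
(4,4)% 1/2 satisfied
For instance (2,1) has only 1/6 same-type neighbors, below 2/5.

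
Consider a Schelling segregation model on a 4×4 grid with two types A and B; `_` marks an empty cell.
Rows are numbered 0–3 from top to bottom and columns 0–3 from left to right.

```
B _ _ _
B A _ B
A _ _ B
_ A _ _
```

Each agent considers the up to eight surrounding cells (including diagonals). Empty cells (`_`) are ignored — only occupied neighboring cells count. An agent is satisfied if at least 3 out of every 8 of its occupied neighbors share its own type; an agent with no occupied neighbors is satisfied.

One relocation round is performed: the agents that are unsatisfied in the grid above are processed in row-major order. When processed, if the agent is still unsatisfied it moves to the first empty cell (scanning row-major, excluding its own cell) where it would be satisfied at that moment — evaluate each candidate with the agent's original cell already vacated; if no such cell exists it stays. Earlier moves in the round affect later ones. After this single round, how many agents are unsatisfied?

Initially unsatisfied (in order): (1,0), (1,1).
  (1,0) → (0,1).
  (1,1) → (2,1).
Resulting grid:
B B _ _
_ _ _ B
A A _ B
_ A _ _
All satisfied now.

0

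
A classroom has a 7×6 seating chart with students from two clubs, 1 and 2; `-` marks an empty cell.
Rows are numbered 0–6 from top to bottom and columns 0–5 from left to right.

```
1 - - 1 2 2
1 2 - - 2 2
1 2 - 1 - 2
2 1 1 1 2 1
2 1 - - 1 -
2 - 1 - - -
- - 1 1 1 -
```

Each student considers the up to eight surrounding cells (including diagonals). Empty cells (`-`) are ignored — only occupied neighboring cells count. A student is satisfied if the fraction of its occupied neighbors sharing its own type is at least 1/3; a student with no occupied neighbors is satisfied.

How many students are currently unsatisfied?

3

Row 0: (0,0)1 1/2 ✓ · (0,3)1 0/2 ✗ · (0,4)2 3/4 ✓ · (0,5)2 3/3 ✓
Row 1: (1,0)1 2/4 ✓ · (1,1)2 1/4 ✗ · (1,4)2 4/6 ✓ · (1,5)2 4/4 ✓
Row 2: (2,0)1 2/5 ✓ · (2,1)2 2/6 ✓ · (2,3)1 2/4 ✓ · (2,5)2 3/4 ✓
Row 3: (3,0)2 2/5 ✓ · (3,1)1 3/6 ✓ · (3,2)1 4/5 ✓ · (3,3)1 3/4 ✓ · (3,4)2 1/5 ✗ · (3,5)1 1/3 ✓
Row 4: (4,0)2 2/4 ✓ · (4,1)1 3/6 ✓ · (4,4)1 2/3 ✓
Row 5: (5,0)2 1/2 ✓ · (5,2)1 3/3 ✓
Row 6: (6,2)1 2/2 ✓ · (6,3)1 3/3 ✓ · (6,4)1 1/1 ✓
Unsatisfied: (0,3), (1,1), (3,4) — 3 in total.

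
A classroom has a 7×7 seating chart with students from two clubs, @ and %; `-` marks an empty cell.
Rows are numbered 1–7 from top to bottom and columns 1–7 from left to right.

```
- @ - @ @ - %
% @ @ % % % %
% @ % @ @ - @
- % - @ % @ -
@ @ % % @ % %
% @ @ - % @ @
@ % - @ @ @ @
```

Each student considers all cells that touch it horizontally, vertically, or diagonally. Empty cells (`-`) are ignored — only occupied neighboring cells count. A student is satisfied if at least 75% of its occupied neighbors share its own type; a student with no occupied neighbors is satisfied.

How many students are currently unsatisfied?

36

(1,2)@ 2/3 unhappy
(1,4)@ 2/4 unhappy
(1,5)@ 1/4 unhappy
(1,7)% 2/2 ok
(2,1)% 1/4 unhappy
(2,2)@ 3/6 unhappy
(2,3)@ 5/7 unhappy
(2,4)% 2/7 unhappy
(2,5)% 2/6 unhappy
(2,6)% 3/6 unhappy
(2,7)% 2/3 unhappy
(3,1)% 2/4 unhappy
(3,2)@ 2/6 unhappy
(3,3)% 2/7 unhappy
(3,4)@ 3/7 unhappy
(3,5)@ 3/7 unhappy
(3,7)@ 1/3 unhappy
(4,2)% 3/6 unhappy
(4,4)@ 3/7 unhappy
(4,5)% 2/7 unhappy
(4,6)@ 3/6 unhappy
(5,1)@ 2/4 unhappy
(5,2)@ 3/6 unhappy
(5,3)% 2/6 unhappy
(5,4)% 3/6 unhappy
(5,5)@ 3/7 unhappy
(5,6)% 3/7 unhappy
(5,7)% 1/4 unhappy
(6,1)% 1/5 unhappy
(6,2)@ 4/7 unhappy
(6,3)@ 3/6 unhappy
(6,5)% 2/7 unhappy
(6,6)@ 5/8 unhappy
(6,7)@ 3/5 unhappy
(7,1)@ 1/3 unhappy
(7,2)% 1/4 unhappy
(7,4)@ 2/3 unhappy
(7,5)@ 3/4 ok
(7,6)@ 4/5 ok
(7,7)@ 3/3 ok
Unsatisfied: (1,2), (1,4), (1,5), (2,1), (2,2), (2,3), (2,4), (2,5), (2,6), (2,7), (3,1), (3,2), (3,3), (3,4), (3,5), (3,7), (4,2), (4,4), (4,5), (4,6), (5,1), (5,2), (5,3), (5,4), (5,5), (5,6), (5,7), (6,1), (6,2), (6,3), (6,5), (6,6), (6,7), (7,1), (7,2), (7,4) — 36 in total.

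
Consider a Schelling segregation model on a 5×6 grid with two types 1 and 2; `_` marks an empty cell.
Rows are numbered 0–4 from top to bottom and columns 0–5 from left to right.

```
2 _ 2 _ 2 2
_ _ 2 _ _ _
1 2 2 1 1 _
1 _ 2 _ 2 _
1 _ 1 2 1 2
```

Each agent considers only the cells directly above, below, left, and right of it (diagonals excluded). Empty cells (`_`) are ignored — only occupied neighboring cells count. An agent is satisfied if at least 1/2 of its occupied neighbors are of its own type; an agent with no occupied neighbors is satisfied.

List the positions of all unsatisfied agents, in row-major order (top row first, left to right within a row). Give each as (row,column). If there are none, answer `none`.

(3,4), (4,2), (4,3), (4,4), (4,5)

Row 0: (0,0)2 0/0 ok · (0,2)2 1/1 ok · (0,4)2 1/1 ok · (0,5)2 1/1 ok
Row 1: (1,2)2 2/2 ok
Row 2: (2,0)1 1/2 ok · (2,1)2 1/2 ok · (2,2)2 3/4 ok · (2,3)1 1/2 ok · (2,4)1 1/2 ok
Row 3: (3,0)1 2/2 ok · (3,2)2 1/2 ok · (3,4)2 0/2 unhappy
Row 4: (4,0)1 1/1 ok · (4,2)1 0/2 unhappy · (4,3)2 0/2 unhappy · (4,4)1 0/3 unhappy · (4,5)2 0/1 unhappy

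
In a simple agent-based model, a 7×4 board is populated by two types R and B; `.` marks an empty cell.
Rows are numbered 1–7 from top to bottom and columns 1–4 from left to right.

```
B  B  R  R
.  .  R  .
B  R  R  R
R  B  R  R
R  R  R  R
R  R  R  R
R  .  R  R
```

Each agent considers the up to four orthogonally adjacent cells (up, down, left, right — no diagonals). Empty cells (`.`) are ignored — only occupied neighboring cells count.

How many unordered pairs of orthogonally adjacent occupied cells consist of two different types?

7

Scan each occupied cell's neighbors to the right and below so each pair is counted once.
From row 1: 1 unlike of 4 pairs (running 1/4).
From row 2: 0 unlike of 1 pairs (running 1/5).
From row 3: 3 unlike of 7 pairs (running 4/12).
From row 4: 3 unlike of 7 pairs (running 7/19).
From row 5: 0 unlike of 7 pairs (running 7/26).
From row 6: 0 unlike of 6 pairs (running 7/32).
From row 7: 0 unlike of 1 pairs (running 7/33).
Total adjacent occupied pairs: 33; unlike-type pairs: 7.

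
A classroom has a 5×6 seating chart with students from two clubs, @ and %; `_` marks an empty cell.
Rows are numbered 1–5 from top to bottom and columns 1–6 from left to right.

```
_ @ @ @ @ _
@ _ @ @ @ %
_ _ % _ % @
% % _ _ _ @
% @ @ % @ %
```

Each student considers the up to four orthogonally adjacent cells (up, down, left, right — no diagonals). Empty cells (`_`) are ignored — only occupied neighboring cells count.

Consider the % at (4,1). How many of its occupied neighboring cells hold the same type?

Occupied neighbors of (4,1): (5,1)=%, (4,2)=%.
Same type (%): 2 of 2.

2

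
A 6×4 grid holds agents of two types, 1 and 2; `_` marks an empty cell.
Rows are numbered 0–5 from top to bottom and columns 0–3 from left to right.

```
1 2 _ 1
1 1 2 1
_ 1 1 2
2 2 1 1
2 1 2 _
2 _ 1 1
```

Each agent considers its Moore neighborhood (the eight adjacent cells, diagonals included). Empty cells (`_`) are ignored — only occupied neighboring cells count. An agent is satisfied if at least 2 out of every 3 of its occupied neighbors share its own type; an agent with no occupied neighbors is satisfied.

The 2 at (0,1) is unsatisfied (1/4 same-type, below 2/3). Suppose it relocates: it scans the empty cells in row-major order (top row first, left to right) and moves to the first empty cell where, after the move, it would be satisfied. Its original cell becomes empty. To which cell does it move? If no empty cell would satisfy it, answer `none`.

Vacating (0,1). Empty cells in order:
  (0,2): 1/4 same-type → still unsatisfied.
  (2,0): 2/5 same-type → still unsatisfied.
  (4,3): 1/5 same-type → still unsatisfied.
  (5,1): 3/5 same-type → still unsatisfied.

none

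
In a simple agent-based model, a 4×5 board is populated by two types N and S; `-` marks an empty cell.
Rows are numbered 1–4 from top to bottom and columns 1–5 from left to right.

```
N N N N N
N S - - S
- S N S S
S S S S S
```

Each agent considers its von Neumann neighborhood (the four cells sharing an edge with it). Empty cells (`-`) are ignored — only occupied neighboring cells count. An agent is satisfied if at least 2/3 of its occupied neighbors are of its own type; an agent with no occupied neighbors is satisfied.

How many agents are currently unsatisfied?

5

(1,1)N 2/2 ok
(1,2)N 2/3 ok
(1,3)N 2/2 ok
(1,4)N 2/2 ok
(1,5)N 1/2 unhappy
(2,1)N 1/2 unhappy
(2,2)S 1/3 unhappy
(2,5)S 1/2 unhappy
(3,2)S 2/3 ok
(3,3)N 0/3 unhappy
(3,4)S 2/3 ok
(3,5)S 3/3 ok
(4,1)S 1/1 ok
(4,2)S 3/3 ok
(4,3)S 2/3 ok
(4,4)S 3/3 ok
(4,5)S 2/2 ok
Unsatisfied: (1,5), (2,1), (2,2), (2,5), (3,3) — 5 in total.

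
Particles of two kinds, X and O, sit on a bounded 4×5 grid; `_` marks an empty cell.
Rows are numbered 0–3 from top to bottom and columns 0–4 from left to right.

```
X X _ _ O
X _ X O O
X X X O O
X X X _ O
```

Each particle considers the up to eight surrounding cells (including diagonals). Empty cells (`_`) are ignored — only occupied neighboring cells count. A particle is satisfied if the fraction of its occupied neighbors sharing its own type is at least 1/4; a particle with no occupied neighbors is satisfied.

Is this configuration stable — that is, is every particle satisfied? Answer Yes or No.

Row 0: (0,0)X 2/2 ✓ · (0,1)X 3/3 ✓ · (0,4)O 2/2 ✓
Row 1: (1,0)X 4/4 ✓ · (1,2)X 3/5 ✓ · (1,3)O 4/6 ✓ · (1,4)O 4/4 ✓
Row 2: (2,0)X 4/4 ✓ · (2,1)X 7/7 ✓ · (2,2)X 4/6 ✓ · (2,3)O 4/7 ✓ · (2,4)O 4/4 ✓
Row 3: (3,0)X 3/3 ✓ · (3,1)X 5/5 ✓ · (3,2)X 3/4 ✓ · (3,4)O 2/2 ✓
All meet the threshold, so the configuration is stable.

Yes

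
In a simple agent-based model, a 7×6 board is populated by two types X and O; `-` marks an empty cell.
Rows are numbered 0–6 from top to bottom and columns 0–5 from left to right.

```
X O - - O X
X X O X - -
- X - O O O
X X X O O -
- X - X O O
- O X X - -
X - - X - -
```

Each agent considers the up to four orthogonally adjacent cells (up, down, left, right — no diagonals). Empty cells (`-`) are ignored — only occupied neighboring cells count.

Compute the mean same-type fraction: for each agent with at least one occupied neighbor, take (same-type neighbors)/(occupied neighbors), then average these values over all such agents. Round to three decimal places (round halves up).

0.587

(0,0)X 1/2
(0,1)O 0/2
(0,4)O 0/1
(0,5)X 0/1
(1,0)X 2/2
(1,1)X 2/4
(1,2)O 0/2
(1,3)X 0/2
(2,1)X 2/2
(2,3)O 2/3
(2,4)O 3/3
(2,5)O 1/1
(3,0)X 1/1
(3,1)X 4/4
(3,2)X 1/2
(3,3)O 2/4
(3,4)O 3/3
(4,1)X 1/2
(4,3)X 1/3
(4,4)O 2/3
(4,5)O 1/1
(5,1)O 0/2
(5,2)X 1/2
(5,3)X 3/3
(6,0)X — no occupied neighbors
(6,3)X 1/1
Sum over 25 agents: 1/2 + 0/2 + 0/1 + 0/1 + 2/2 + 2/4 + 0/2 + 0/2 + 2/2 + 2/3 + 3/3 + 1/1 + 1/1 + 4/4 + 1/2 + 2/4 + 3/3 + 1/2 + 1/3 + 2/3 + 1/1 + 0/2 + 1/2 + 3/3 + 1/1 = 44/3; mean = 44/3 ÷ 25 = 44/75 = 0.586666… → 0.587.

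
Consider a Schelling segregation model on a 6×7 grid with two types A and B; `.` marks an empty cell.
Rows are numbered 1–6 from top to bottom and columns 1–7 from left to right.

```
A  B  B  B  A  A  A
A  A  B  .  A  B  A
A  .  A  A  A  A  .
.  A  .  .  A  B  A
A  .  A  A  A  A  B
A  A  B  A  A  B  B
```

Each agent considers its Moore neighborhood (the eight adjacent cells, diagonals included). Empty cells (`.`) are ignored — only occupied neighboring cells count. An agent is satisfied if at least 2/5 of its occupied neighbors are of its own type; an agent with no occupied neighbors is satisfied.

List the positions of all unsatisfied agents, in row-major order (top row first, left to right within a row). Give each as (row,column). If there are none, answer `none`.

(2,6), (4,6), (6,3)

(1,1)A 2/3 ok
(1,2)B 2/5 ok
(1,3)B 3/4 ok
(1,4)B 2/4 ok
(1,5)A 2/4 ok
(1,6)A 4/5 ok
(1,7)A 2/3 ok
(2,1)A 3/4 ok
(2,2)A 4/7 ok
(2,3)B 3/6 ok
(2,5)A 5/7 ok
(2,6)B 0/7 unhappy
(2,7)A 3/4 ok
(3,1)A 3/3 ok
(3,3)A 3/4 ok
(3,4)A 4/5 ok
(3,5)A 4/6 ok
(3,6)A 5/7 ok
(4,2)A 4/4 ok
(4,5)A 6/7 ok
(4,6)B 1/7 unhappy
(4,7)A 2/4 ok
(5,1)A 3/3 ok
(5,3)A 4/5 ok
(5,4)A 5/6 ok
(5,5)A 5/7 ok
(5,6)A 4/8 ok
(5,7)B 3/5 ok
(6,1)A 2/2 ok
(6,2)A 3/4 ok
(6,3)B 0/4 unhappy
(6,4)A 4/5 ok
(6,5)A 4/5 ok
(6,6)B 2/5 ok
(6,7)B 2/3 ok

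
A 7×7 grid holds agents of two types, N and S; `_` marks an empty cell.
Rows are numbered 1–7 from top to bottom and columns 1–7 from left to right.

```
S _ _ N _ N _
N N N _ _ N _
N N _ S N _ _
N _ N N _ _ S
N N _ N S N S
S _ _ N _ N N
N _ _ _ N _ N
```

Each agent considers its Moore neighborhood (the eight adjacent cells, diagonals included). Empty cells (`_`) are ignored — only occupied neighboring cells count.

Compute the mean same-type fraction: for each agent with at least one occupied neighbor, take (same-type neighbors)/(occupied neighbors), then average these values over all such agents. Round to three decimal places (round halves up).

(1,1)S 0/2
(1,4)N 1/1
(1,6)N 1/1
(2,1)N 3/4
(2,2)N 4/5
(2,3)N 3/4
(2,6)N 2/2
(3,1)N 4/4
(3,2)N 6/6
(3,4)S 0/4
(3,5)N 2/3
(4,1)N 4/4
(4,3)N 4/5
(4,4)N 3/5
(4,7)S 1/2
(5,1)N 2/3
(5,2)N 3/4
(5,4)N 3/4
(5,5)S 0/5
(5,6)N 2/5
(5,7)S 1/4
(6,1)S 0/3
(6,4)N 2/3
(6,6)N 4/6
(6,7)N 3/4
(7,1)N 0/1
(7,5)N 2/2
(7,7)N 2/2
Sum over 28 agents: 0/2 + 1/1 + 1/1 + 3/4 + 4/5 + 3/4 + 2/2 + 4/4 + 6/6 + 0/4 + 2/3 + 4/4 + 4/5 + 3/5 + 1/2 + 2/3 + 3/4 + 3/4 + 0/5 + 2/5 + 1/4 + 0/3 + 2/3 + 4/6 + 3/4 + 0/1 + 2/2 + 2/2 = 533/30; mean = 533/30 ÷ 28 = 533/840 = 0.634523… → 0.635.

0.635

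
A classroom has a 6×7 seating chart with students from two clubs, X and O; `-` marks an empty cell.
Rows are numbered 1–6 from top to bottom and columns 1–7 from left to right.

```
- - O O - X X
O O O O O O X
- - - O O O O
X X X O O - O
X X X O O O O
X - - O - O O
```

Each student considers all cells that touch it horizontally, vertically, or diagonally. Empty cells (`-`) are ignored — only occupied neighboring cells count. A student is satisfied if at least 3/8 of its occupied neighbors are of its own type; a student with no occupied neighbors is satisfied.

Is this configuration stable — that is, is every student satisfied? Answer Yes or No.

Row 1: (1,3)O 4/4 ok · (1,4)O 4/4 ok · (1,6)X 2/4 ok · (1,7)X 2/3 ok
Row 2: (2,1)O 1/1 ok · (2,2)O 3/3 ok · (2,3)O 5/5 ok · (2,4)O 6/6 ok · (2,5)O 6/7 ok · (2,6)O 4/7 ok · (2,7)X 2/5 ok
Row 3: (3,4)O 6/7 ok · (3,5)O 7/7 ok · (3,6)O 6/7 ok · (3,7)O 3/4 ok
Row 4: (4,1)X 3/3 ok · (4,2)X 5/5 ok · (4,3)X 3/6 ok · (4,4)O 5/7 ok · (4,5)O 7/7 ok · (4,7)O 4/4 ok
Row 5: (5,1)X 4/4 ok · (5,2)X 6/6 ok · (5,3)X 3/6 ok · (5,4)O 4/6 ok · (5,5)O 6/6 ok · (5,6)O 6/6 ok · (5,7)O 4/4 ok
Row 6: (6,1)X 2/2 ok · (6,4)O 2/3 ok · (6,6)O 4/4 ok · (6,7)O 3/3 ok
All meet the threshold, so the configuration is stable.

Yes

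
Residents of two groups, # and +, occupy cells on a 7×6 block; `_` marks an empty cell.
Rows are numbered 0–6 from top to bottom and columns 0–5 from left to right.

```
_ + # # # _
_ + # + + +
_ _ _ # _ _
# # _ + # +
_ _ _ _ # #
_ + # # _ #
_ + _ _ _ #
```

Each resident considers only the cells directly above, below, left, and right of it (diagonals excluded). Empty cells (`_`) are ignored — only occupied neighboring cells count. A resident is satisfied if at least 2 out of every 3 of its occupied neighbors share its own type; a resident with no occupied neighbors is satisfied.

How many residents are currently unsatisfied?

11

Row 0: (0,1)+ 1/2 ✗ · (0,2)# 2/3 ✓ · (0,3)# 2/3 ✓ · (0,4)# 1/2 ✗
Row 1: (1,1)+ 1/2 ✗ · (1,2)# 1/3 ✗ · (1,3)+ 1/4 ✗ · (1,4)+ 2/3 ✓ · (1,5)+ 1/1 ✓
Row 2: (2,3)# 0/2 ✗
Row 3: (3,0)# 1/1 ✓ · (3,1)# 1/1 ✓ · (3,3)+ 0/2 ✗ · (3,4)# 1/3 ✗ · (3,5)+ 0/2 ✗
Row 4: (4,4)# 2/2 ✓ · (4,5)# 2/3 ✓
Row 5: (5,1)+ 1/2 ✗ · (5,2)# 1/2 ✗ · (5,3)# 1/1 ✓ · (5,5)# 2/2 ✓
Row 6: (6,1)+ 1/1 ✓ · (6,5)# 1/1 ✓
Unsatisfied: (0,1), (0,4), (1,1), (1,2), (1,3), (2,3), (3,3), (3,4), (3,5), (5,1), (5,2) — 11 in total.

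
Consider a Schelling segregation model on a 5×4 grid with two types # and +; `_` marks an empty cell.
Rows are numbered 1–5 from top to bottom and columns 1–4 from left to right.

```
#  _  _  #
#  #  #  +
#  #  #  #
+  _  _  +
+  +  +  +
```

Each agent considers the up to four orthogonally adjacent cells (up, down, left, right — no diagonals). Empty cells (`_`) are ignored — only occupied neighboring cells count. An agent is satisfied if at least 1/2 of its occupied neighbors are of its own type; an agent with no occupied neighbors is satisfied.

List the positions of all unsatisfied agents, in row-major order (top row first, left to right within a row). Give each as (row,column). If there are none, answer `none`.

(1,4), (2,4), (3,4)

(1,1)# 1/1 satisfied
(1,4)# 0/1 not
(2,1)# 3/3 satisfied
(2,2)# 3/3 satisfied
(2,3)# 2/3 satisfied
(2,4)+ 0/3 not
(3,1)# 2/3 satisfied
(3,2)# 3/3 satisfied
(3,3)# 3/3 satisfied
(3,4)# 1/3 not
(4,1)+ 1/2 satisfied
(4,4)+ 1/2 satisfied
(5,1)+ 2/2 satisfied
(5,2)+ 2/2 satisfied
(5,3)+ 2/2 satisfied
(5,4)+ 2/2 satisfied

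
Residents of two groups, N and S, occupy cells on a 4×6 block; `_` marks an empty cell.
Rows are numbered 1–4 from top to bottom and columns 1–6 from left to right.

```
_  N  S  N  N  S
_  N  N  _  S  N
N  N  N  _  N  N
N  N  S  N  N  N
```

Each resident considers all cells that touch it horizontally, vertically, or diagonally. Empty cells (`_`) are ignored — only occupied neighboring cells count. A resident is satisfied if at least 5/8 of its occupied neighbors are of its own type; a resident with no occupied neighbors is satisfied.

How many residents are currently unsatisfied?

Row 1: (1,2)N 2/3 ✓ · (1,3)S 0/4 ✗ · (1,4)N 2/4 ✗ · (1,5)N 2/4 ✗ · (1,6)S 1/3 ✗
Row 2: (2,2)N 5/6 ✓ · (2,3)N 5/6 ✓ · (2,5)S 1/6 ✗ · (2,6)N 3/5 ✗
Row 3: (3,1)N 4/4 ✓ · (3,2)N 6/7 ✓ · (3,3)N 5/6 ✓ · (3,5)N 5/6 ✓ · (3,6)N 4/5 ✓
Row 4: (4,1)N 3/3 ✓ · (4,2)N 4/5 ✓ · (4,3)S 0/4 ✗ · (4,4)N 3/4 ✓ · (4,5)N 4/4 ✓ · (4,6)N 3/3 ✓
Unsatisfied: (1,3), (1,4), (1,5), (1,6), (2,5), (2,6), (4,3) — 7 in total.

7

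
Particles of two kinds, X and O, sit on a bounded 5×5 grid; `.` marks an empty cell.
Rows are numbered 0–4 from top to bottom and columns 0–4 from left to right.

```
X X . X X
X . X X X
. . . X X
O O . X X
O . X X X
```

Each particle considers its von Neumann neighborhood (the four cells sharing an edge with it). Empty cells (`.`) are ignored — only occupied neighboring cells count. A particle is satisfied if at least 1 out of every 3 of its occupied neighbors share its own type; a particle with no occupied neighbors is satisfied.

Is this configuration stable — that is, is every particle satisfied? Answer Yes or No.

Yes

Row 0: (0,0)X 2/2 ok · (0,1)X 1/1 ok · (0,3)X 2/2 ok · (0,4)X 2/2 ok
Row 1: (1,0)X 1/1 ok · (1,2)X 1/1 ok · (1,3)X 4/4 ok · (1,4)X 3/3 ok
Row 2: (2,3)X 3/3 ok · (2,4)X 3/3 ok
Row 3: (3,0)O 2/2 ok · (3,1)O 1/1 ok · (3,3)X 3/3 ok · (3,4)X 3/3 ok
Row 4: (4,0)O 1/1 ok · (4,2)X 1/1 ok · (4,3)X 3/3 ok · (4,4)X 2/2 ok
All meet the threshold, so the configuration is stable.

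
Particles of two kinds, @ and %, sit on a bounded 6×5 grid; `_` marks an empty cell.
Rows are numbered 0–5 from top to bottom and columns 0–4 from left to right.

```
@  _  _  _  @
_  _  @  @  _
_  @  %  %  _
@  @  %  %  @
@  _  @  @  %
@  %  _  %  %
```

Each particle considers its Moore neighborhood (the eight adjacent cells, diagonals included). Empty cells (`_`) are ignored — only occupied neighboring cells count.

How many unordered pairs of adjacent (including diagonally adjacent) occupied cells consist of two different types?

Scan each occupied cell's neighbors to the right and below (and the two forward diagonals) so each pair is counted once.
Row 0: @(0,4)–@(1,3)=  → 0/1 unlike.
Row 1: @(1,2)–@(1,3)= @(1,2)–%(2,2)≠ @(1,2)–%(2,3)≠ @(1,2)–@(2,1)= @(1,3)–%(2,3)≠ @(1,3)–%(2,2)≠  → 4/6 unlike.
Row 2: @(2,1)–%(2,2)≠ @(2,1)–@(3,1)= @(2,1)–%(3,2)≠ @(2,1)–@(3,0)= %(2,2)–%(2,3)= %(2,2)–%(3,2)= %(2,2)–%(3,3)= %(2,2)–@(3,1)≠ %(2,3)–%(3,3)= %(2,3)–@(3,4)≠ %(2,3)–%(3,2)=  → 4/11 unlike.
Row 3: @(3,0)–@(3,1)= @(3,0)–@(4,0)= @(3,1)–%(3,2)≠ @(3,1)–@(4,2)= @(3,1)–@(4,0)= %(3,2)–%(3,3)= %(3,2)–@(4,2)≠ %(3,2)–@(4,3)≠ %(3,3)–@(3,4)≠ %(3,3)–@(4,3)≠ %(3,3)–%(4,4)= %(3,3)–@(4,2)≠ @(3,4)–%(4,4)≠ @(3,4)–@(4,3)=  → 7/14 unlike.
Row 4: @(4,0)–@(5,0)= @(4,0)–%(5,1)≠ @(4,2)–@(4,3)= @(4,2)–%(5,3)≠ @(4,2)–%(5,1)≠ @(4,3)–%(4,4)≠ @(4,3)–%(5,3)≠ @(4,3)–%(5,4)≠ %(4,4)–%(5,4)= %(4,4)–%(5,3)=  → 6/10 unlike.
Row 5: @(5,0)–%(5,1)≠ %(5,3)–%(5,4)=  → 1/2 unlike.
Total adjacent occupied pairs: 44; unlike-type pairs: 22.

22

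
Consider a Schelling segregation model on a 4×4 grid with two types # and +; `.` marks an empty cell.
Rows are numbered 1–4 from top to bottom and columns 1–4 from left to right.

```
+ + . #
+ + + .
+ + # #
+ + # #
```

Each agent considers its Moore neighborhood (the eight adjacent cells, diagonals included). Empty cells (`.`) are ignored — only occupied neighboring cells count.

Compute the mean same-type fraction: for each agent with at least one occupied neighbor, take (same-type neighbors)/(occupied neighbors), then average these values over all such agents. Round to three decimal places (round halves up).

0.749

Row 1: (1,1)+ 3/3 · (1,2)+ 4/4 · (1,4)# 0/1
Row 2: (2,1)+ 5/5 · (2,2)+ 6/7 · (2,3)+ 3/6
Row 3: (3,1)+ 5/5 · (3,2)+ 6/8 · (3,3)# 3/7 · (3,4)# 3/4
Row 4: (4,1)+ 3/3 · (4,2)+ 3/5 · (4,3)# 3/5 · (4,4)# 3/3
Sum over 14 agents: 3/3 + 4/4 + 0/1 + 5/5 + 6/7 + 3/6 + 5/5 + 6/8 + 3/7 + 3/4 + 3/3 + 3/5 + 3/5 + 3/3 = 367/35; mean = 367/35 ÷ 14 = 367/490 = 0.748979… → 0.749.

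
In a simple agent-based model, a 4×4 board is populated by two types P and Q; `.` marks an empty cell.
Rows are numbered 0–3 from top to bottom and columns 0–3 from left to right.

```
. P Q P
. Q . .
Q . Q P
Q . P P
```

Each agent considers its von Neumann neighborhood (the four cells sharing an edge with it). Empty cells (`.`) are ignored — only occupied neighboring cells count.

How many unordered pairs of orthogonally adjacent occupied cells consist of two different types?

Scan each occupied cell's neighbors to the right and below so each pair is counted once.
Row 0: P(0,1)–Q(0,2)≠ P(0,1)–Q(1,1)≠ Q(0,2)–P(0,3)≠  → 3/3 unlike.
Row 2: Q(2,0)–Q(3,0)= Q(2,2)–P(2,3)≠ Q(2,2)–P(3,2)≠ P(2,3)–P(3,3)=  → 2/4 unlike.
Row 3: P(3,2)–P(3,3)=  → 0/1 unlike.
Total adjacent occupied pairs: 8; unlike-type pairs: 5.

5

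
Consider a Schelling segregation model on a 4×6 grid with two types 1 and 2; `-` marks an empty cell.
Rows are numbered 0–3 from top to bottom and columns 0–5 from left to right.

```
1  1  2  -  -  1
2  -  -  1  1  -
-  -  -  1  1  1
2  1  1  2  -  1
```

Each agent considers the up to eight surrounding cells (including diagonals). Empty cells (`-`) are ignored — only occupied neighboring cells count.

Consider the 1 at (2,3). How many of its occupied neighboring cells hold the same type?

4

Occupied neighbors of (2,3): (1,3)=1, (1,4)=1, (2,4)=1, (3,2)=1, (3,3)=2.
Same type (1): 4 of 5.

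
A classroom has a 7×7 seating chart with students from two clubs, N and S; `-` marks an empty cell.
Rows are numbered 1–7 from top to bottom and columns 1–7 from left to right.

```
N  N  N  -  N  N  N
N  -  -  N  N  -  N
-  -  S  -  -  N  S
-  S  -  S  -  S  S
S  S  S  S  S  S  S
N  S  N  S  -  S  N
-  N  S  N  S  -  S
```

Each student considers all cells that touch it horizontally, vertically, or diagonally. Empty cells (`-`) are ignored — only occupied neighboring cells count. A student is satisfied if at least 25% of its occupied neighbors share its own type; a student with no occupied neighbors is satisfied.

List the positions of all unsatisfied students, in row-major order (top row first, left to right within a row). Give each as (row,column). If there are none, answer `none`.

(6,7)

Row 1: (1,1)N 2/2 ✓ · (1,2)N 3/3 ✓ · (1,3)N 2/2 ✓ · (1,5)N 3/3 ✓ · (1,6)N 4/4 ✓ · (1,7)N 2/2 ✓
Row 2: (2,1)N 2/2 ✓ · (2,4)N 3/4 ✓ · (2,5)N 4/4 ✓ · (2,7)N 3/4 ✓
Row 3: (3,3)S 2/3 ✓ · (3,6)N 2/5 ✓ · (3,7)S 2/4 ✓
Row 4: (4,2)S 4/4 ✓ · (4,4)S 4/4 ✓ · (4,6)S 5/6 ✓ · (4,7)S 4/5 ✓
Row 5: (5,1)S 3/4 ✓ · (5,2)S 4/6 ✓ · (5,3)S 6/7 ✓ · (5,4)S 4/5 ✓ · (5,5)S 6/6 ✓ · (5,6)S 5/6 ✓ · (5,7)S 4/5 ✓
Row 6: (6,1)N 1/4 ✓ · (6,2)S 4/7 ✓ · (6,3)N 2/8 ✓ · (6,4)S 5/7 ✓ · (6,6)S 5/6 ✓ · (6,7)N 0/4 ✗
Row 7: (7,2)N 2/4 ✓ · (7,3)S 2/5 ✓ · (7,4)N 1/4 ✓ · (7,5)S 2/3 ✓ · (7,7)S 1/2 ✓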